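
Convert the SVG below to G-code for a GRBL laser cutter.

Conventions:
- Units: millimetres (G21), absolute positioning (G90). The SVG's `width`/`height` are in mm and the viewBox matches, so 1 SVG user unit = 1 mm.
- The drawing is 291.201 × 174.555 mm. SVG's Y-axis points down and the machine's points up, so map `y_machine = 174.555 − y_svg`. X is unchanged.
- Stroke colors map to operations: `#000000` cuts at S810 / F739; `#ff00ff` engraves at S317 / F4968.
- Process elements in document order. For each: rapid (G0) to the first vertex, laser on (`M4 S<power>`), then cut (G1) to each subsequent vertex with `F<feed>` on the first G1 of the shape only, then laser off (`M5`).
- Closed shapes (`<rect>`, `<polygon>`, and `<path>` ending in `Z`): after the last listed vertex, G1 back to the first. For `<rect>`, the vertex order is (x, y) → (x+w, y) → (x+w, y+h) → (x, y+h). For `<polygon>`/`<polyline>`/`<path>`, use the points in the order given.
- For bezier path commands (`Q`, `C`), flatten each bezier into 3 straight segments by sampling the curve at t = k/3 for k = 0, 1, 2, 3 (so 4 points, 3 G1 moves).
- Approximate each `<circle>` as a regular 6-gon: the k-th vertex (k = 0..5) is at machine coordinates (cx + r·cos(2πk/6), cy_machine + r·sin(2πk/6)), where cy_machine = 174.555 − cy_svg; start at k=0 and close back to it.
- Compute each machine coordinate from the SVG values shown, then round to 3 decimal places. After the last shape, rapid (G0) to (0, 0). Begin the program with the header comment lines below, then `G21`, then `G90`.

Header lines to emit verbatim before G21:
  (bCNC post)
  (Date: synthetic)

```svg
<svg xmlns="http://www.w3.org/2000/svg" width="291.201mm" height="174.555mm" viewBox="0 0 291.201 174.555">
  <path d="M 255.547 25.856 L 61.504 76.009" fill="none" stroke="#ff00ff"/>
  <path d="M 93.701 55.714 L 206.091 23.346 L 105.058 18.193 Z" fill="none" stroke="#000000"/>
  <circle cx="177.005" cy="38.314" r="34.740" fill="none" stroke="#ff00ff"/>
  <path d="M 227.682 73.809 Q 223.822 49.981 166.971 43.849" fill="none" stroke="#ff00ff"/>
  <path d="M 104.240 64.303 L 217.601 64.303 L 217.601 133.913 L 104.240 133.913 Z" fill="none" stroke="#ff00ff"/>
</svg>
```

(bCNC post)
(Date: synthetic)
G21
G90
G0 X255.547 Y148.699
M4 S317
G1 X61.504 Y98.546 F4968
M5
G0 X93.701 Y118.841
M4 S810
G1 X206.091 Y151.209 F739
G1 X105.058 Y156.362
G1 X93.701 Y118.841
M5
G0 X211.745 Y136.241
M4 S317
G1 X194.375 Y166.327 F4968
G1 X159.635 Y166.327
G1 X142.265 Y136.241
G1 X159.635 Y106.155
G1 X194.375 Y106.155
G1 X211.745 Y136.241
M5
G0 X227.682 Y100.746
M4 S317
G1 X219.221 Y114.665 F4968
G1 X198.984 Y124.652
G1 X166.971 Y130.706
M5
G0 X104.240 Y110.252
M4 S317
G1 X217.601 Y110.252 F4968
G1 X217.601 Y40.642
G1 X104.240 Y40.642
G1 X104.240 Y110.252
M5
G0 X0.000 Y0.000

viewBox `0 0 291.201 174.555` with mm width/height → 1 unit = 1 mm. Flip: y_m = 174.555 − y_svg.

**Shape 1** — `<path>` line segment, stroke `#ff00ff` → engrave (S317, F4968). Machine vertices: (255.547,148.699) → (61.504,98.546). Open path.

**Shape 2** — `<path>` closed polygon, stroke `#000000` → cut (S810, F739). Machine vertices: (93.701,118.841) → (206.091,151.209) → (105.058,156.362) → (93.701,118.841). Closed: final G1 returns to the first vertex.

**Shape 3** — `<circle>` circle, stroke `#ff00ff` → engrave (S317, F4968). Machine vertices: (211.745,136.241) → (194.375,166.327) → (159.635,166.327) → (142.265,136.241) → (159.635,106.155) → (194.375,106.155) → (211.745,136.241). Closed: final G1 returns to the first vertex.

**Shape 4** — `<path>` quadratic bezier, stroke `#ff00ff` → engrave (S317, F4968). Control points (SVG): P0=(227.682,73.809), P1=(223.822,49.981), P2=(166.971,43.849); sampled at t=k/3. Machine vertices: (227.682,100.746) → (219.221,114.665) → (198.984,124.652) → (166.971,130.706). Open path.

**Shape 5** — `<path>` rectangle, stroke `#ff00ff` → engrave (S317, F4968). Machine vertices: (104.240,110.252) → (217.601,110.252) → (217.601,40.642) → (104.240,40.642) → (104.240,110.252). Closed: final G1 returns to the first vertex.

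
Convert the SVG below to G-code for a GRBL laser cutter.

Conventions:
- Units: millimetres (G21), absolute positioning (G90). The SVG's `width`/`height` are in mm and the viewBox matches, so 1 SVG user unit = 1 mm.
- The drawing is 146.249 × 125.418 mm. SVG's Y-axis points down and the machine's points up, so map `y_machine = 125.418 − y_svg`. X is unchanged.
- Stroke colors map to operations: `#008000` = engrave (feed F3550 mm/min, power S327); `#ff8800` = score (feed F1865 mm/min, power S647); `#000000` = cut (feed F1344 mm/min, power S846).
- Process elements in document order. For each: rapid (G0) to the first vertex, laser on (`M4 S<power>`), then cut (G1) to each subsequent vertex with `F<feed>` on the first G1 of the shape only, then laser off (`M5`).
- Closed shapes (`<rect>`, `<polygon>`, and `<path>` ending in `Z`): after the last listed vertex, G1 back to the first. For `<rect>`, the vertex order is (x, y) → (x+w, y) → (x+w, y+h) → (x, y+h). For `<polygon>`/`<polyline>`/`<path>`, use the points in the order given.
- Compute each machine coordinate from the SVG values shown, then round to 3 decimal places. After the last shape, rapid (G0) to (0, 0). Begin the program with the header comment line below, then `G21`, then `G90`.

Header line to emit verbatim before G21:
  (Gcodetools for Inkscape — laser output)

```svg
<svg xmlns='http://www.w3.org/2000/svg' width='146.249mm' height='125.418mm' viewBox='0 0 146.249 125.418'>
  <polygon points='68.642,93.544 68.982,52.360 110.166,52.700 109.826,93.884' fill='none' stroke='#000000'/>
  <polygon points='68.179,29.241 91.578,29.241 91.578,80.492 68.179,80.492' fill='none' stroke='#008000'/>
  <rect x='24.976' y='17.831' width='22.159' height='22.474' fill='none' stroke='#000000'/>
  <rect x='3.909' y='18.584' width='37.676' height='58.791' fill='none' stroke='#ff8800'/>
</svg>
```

(Gcodetools for Inkscape — laser output)
G21
G90
G0 X68.642 Y31.874
M4 S846
G1 X68.982 Y73.058 F1344
G1 X110.166 Y72.718
G1 X109.826 Y31.534
G1 X68.642 Y31.874
M5
G0 X68.179 Y96.177
M4 S327
G1 X91.578 Y96.177 F3550
G1 X91.578 Y44.926
G1 X68.179 Y44.926
G1 X68.179 Y96.177
M5
G0 X24.976 Y107.587
M4 S846
G1 X47.135 Y107.587 F1344
G1 X47.135 Y85.113
G1 X24.976 Y85.113
G1 X24.976 Y107.587
M5
G0 X3.909 Y106.834
M4 S647
G1 X41.585 Y106.834 F1865
G1 X41.585 Y48.043
G1 X3.909 Y48.043
G1 X3.909 Y106.834
M5
G0 X0.000 Y0.000

Since the viewBox matches the mm dimensions, user units are millimetres directly. The only transform is the Y-flip y_m = 125.418 − y_svg.

Shape 1 is a regular polygon drawn with `<polygon>`. Its stroke #000000 means cut at S846, F1344. After flipping Y the toolpath is (68.642,31.874) → (68.982,73.058) → (110.166,72.718) → (109.826,31.534) → (68.642,31.874), returning to the start.

Shape 2 is a rectangle drawn with `<polygon>`. Its stroke #008000 means engrave at S327, F3550. After flipping Y the toolpath is (68.179,96.177) → (91.578,96.177) → (91.578,44.926) → (68.179,44.926) → (68.179,96.177), returning to the start.

Shape 3 is a rectangle drawn with `<rect>`. Its stroke #000000 means cut at S846, F1344. After flipping Y the toolpath is (24.976,107.587) → (47.135,107.587) → (47.135,85.113) → (24.976,85.113) → (24.976,107.587), returning to the start.

Shape 4 is a rectangle drawn with `<rect>`. Its stroke #ff8800 means score at S647, F1865. After flipping Y the toolpath is (3.909,106.834) → (41.585,106.834) → (41.585,48.043) → (3.909,48.043) → (3.909,106.834), returning to the start.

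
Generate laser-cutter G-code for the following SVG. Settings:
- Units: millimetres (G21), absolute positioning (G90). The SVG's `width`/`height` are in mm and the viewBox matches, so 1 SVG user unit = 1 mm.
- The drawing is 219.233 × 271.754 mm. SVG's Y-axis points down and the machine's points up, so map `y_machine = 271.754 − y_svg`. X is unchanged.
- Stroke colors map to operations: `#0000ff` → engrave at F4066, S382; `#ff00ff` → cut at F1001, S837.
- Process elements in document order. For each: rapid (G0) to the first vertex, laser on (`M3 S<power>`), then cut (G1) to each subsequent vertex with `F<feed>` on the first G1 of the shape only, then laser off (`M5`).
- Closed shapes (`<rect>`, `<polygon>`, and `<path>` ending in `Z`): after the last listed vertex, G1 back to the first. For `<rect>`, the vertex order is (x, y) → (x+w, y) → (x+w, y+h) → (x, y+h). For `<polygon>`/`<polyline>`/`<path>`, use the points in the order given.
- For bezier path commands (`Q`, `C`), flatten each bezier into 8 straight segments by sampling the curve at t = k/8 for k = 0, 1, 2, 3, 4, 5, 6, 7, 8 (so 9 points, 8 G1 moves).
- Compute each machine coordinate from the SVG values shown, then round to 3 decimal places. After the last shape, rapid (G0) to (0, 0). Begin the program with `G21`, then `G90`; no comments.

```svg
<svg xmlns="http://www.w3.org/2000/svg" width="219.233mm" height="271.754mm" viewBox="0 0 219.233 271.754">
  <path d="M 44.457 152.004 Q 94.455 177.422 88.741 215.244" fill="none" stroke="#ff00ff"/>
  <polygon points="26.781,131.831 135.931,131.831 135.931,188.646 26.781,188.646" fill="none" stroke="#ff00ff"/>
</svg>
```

1 u = 1 mm; y_m = 271.754 − y.

[1] `<path>` quadratic bezier, #ff00ff→cut S837 F1001: (44.457,119.750) → (56.086,113.202) → (65.974,106.266) → (74.121,98.942) → (80.527,91.231) → (85.192,83.132) → (88.116,74.646) → (89.299,65.772) → (88.741,56.510)

[2] `<polygon>` rectangle, #ff00ff→cut S837 F1001: (26.781,139.923) → (135.931,139.923) → (135.931,83.108) → (26.781,83.108) → (26.781,139.923) (closed)

G21
G90
G0 X44.457 Y119.750
M3 S837
G1 X56.086 Y113.202 F1001
G1 X65.974 Y106.266
G1 X74.121 Y98.942
G1 X80.527 Y91.231
G1 X85.192 Y83.132
G1 X88.116 Y74.646
G1 X89.299 Y65.772
G1 X88.741 Y56.510
M5
G0 X26.781 Y139.923
M3 S837
G1 X135.931 Y139.923 F1001
G1 X135.931 Y83.108
G1 X26.781 Y83.108
G1 X26.781 Y139.923
M5
G0 X0.000 Y0.000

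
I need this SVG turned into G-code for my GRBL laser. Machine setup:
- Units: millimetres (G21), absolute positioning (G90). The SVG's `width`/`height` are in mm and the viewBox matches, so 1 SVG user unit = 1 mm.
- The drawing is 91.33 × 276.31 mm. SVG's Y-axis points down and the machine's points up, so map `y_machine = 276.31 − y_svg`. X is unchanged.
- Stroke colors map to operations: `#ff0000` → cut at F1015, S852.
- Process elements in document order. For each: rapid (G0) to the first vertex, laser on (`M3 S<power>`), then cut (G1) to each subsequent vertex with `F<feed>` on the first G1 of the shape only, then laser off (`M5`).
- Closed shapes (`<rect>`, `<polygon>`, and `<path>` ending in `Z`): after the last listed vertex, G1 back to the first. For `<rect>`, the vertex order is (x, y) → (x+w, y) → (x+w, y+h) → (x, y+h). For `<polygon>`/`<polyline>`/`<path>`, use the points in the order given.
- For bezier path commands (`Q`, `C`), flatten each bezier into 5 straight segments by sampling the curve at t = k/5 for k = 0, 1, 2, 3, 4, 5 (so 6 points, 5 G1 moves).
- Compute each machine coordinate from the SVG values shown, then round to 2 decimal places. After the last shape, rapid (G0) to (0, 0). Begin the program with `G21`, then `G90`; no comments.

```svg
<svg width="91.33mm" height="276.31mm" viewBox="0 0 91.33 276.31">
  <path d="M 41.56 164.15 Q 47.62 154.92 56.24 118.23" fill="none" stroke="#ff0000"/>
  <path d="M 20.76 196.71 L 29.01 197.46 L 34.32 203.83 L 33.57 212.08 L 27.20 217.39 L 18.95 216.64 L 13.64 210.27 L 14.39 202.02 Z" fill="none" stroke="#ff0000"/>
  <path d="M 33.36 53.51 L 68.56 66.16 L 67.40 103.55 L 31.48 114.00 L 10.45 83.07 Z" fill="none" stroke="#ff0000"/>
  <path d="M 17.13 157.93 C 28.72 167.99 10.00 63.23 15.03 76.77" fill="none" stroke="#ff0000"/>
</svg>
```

G21
G90
G0 X41.56 Y112.16
M3 S852
G1 X44.09 Y116.95 F1015
G1 X46.82 Y123.94
G1 X49.75 Y133.12
G1 X52.89 Y144.50
G1 X56.24 Y158.08
M5
G0 X20.76 Y79.60
M3 S852
G1 X29.01 Y78.85 F1015
G1 X34.32 Y72.48
G1 X33.57 Y64.23
G1 X27.20 Y58.92
G1 X18.95 Y59.67
G1 X13.64 Y66.04
G1 X14.39 Y74.29
G1 X20.76 Y79.60
M5
G0 X33.36 Y222.80
M3 S852
G1 X68.56 Y210.15 F1015
G1 X67.40 Y172.76
G1 X31.48 Y162.31
G1 X10.45 Y193.24
G1 X33.36 Y222.80
M5
G0 X17.13 Y118.38
M3 S852
G1 X20.88 Y124.26 F1015
G1 X19.95 Y146.50
G1 X16.93 Y173.92
G1 X14.43 Y195.33
G1 X15.03 Y199.54
M5
G0 X0.00 Y0.00

1 u = 1 mm; y_m = 276.31 − y.

[1] `<path>` quadratic bezier, #ff0000→cut S852 F1015: (41.56,112.16) → (44.09,116.95) → (46.82,123.94) → (49.75,133.12) → (52.89,144.50) → (56.24,158.08)

[2] `<path>` regular polygon, #ff0000→cut S852 F1015: (20.76,79.60) → (29.01,78.85) → (34.32,72.48) → (33.57,64.23) → (27.20,58.92) → (18.95,59.67) → (13.64,66.04) → (14.39,74.29) → (20.76,79.60) (closed)

[3] `<path>` regular polygon, #ff0000→cut S852 F1015: (33.36,222.80) → (68.56,210.15) → (67.40,172.76) → (31.48,162.31) → (10.45,193.24) → (33.36,222.80) (closed)

[4] `<path>` cubic bezier, #ff0000→cut S852 F1015: (17.13,118.38) → (20.88,124.26) → (19.95,146.50) → (16.93,173.92) → (14.43,195.33) → (15.03,199.54)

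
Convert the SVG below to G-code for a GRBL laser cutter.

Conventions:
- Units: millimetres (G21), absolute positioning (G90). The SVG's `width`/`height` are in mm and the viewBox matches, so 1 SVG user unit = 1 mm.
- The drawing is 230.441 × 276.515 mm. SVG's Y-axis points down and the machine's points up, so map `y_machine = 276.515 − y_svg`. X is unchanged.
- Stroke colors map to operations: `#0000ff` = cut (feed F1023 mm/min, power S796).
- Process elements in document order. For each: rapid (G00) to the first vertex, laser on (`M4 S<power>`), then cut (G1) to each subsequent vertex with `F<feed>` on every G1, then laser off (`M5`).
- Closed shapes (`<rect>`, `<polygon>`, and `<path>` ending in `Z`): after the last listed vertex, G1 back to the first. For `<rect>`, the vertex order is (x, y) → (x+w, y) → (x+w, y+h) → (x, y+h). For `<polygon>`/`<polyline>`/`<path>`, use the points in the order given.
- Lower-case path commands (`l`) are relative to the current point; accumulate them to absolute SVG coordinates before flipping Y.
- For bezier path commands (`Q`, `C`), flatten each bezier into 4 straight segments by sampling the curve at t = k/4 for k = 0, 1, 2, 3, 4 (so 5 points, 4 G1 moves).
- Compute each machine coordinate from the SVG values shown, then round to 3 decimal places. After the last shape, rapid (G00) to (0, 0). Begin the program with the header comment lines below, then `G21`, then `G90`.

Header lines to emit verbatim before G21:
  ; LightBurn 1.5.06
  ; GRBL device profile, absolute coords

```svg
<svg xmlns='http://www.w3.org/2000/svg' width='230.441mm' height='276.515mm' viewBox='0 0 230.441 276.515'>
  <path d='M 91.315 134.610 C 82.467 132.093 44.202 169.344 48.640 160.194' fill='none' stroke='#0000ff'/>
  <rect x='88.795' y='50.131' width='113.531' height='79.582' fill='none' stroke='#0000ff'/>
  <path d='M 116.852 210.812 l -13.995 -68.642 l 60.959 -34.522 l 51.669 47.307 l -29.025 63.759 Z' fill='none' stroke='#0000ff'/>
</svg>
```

; LightBurn 1.5.06
; GRBL device profile, absolute coords
G21
G90
G00 X91.315 Y141.905
M4 S796
G1 X80.290 Y137.683 F1023
G1 X64.995 Y126.626 F1023
G1 X52.191 Y116.812 F1023
G1 X48.640 Y116.321 F1023
M5
G00 X88.795 Y226.384
M4 S796
G1 X202.326 Y226.384 F1023
G1 X202.326 Y146.802 F1023
G1 X88.795 Y146.802 F1023
G1 X88.795 Y226.384 F1023
M5
G00 X116.852 Y65.703
M4 S796
G1 X102.857 Y134.345 F1023
G1 X163.816 Y168.867 F1023
G1 X215.485 Y121.560 F1023
G1 X186.460 Y57.801 F1023
G1 X116.852 Y65.703 F1023
M5
G00 X0.000 Y0.000

Since the viewBox matches the mm dimensions, user units are millimetres directly. The only transform is the Y-flip y_m = 276.515 − y_svg.

Shape 1 is a cubic bezier drawn with `<path>`. Its stroke #0000ff means cut at S796, F1023. After flipping Y the toolpath is (91.315,141.905) → (80.290,137.683) → (64.995,126.626) → (52.191,116.812) → (48.640,116.321).

Shape 2 is a rectangle drawn with `<rect>`. Its stroke #0000ff means cut at S796, F1023. After flipping Y the toolpath is (88.795,226.384) → (202.326,226.384) → (202.326,146.802) → (88.795,146.802) → (88.795,226.384), returning to the start.

Shape 3 is a regular polygon drawn with `<path>`. Its stroke #0000ff means cut at S796, F1023. After flipping Y the toolpath is (116.852,65.703) → (102.857,134.345) → (163.816,168.867) → (215.485,121.560) → (186.460,57.801) → (116.852,65.703), returning to the start.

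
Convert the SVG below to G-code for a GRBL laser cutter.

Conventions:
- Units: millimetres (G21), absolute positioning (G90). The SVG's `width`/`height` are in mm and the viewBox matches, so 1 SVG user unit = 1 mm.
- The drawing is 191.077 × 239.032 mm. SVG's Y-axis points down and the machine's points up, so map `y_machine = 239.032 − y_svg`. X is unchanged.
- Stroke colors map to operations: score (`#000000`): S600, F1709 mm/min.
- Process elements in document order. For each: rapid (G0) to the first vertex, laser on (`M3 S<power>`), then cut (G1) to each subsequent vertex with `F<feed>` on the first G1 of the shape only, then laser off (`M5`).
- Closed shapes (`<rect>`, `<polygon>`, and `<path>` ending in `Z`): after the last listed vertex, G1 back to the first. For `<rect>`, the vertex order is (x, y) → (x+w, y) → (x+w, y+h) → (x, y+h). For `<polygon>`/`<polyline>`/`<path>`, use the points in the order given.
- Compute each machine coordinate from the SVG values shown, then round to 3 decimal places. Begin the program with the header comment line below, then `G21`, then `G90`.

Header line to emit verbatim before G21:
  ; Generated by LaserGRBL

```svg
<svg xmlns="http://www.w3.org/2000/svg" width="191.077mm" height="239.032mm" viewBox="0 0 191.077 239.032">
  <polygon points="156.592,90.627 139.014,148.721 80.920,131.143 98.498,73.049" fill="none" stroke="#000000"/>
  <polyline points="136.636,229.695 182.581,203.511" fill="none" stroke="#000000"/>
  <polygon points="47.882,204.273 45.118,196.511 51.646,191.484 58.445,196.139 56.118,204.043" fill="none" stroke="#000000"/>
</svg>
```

; Generated by LaserGRBL
G21
G90
G0 X156.592 Y148.405
M3 S600
G1 X139.014 Y90.311 F1709
G1 X80.920 Y107.889
G1 X98.498 Y165.983
G1 X156.592 Y148.405
M5
G0 X136.636 Y9.337
M3 S600
G1 X182.581 Y35.521 F1709
M5
G0 X47.882 Y34.759
M3 S600
G1 X45.118 Y42.521 F1709
G1 X51.646 Y47.548
G1 X58.445 Y42.893
G1 X56.118 Y34.989
G1 X47.882 Y34.759
M5

viewBox `0 0 191.077 239.032` with mm width/height → 1 unit = 1 mm. Flip: y_m = 239.032 − y_svg.

**Shape 1** — `<polygon>` regular polygon, stroke `#000000` → score (S600, F1709). Machine vertices: (156.592,148.405) → (139.014,90.311) → (80.920,107.889) → (98.498,165.983) → (156.592,148.405). Closed: final G1 returns to the first vertex.

**Shape 2** — `<polyline>` line segment, stroke `#000000` → score (S600, F1709). Machine vertices: (136.636,9.337) → (182.581,35.521). Open path.

**Shape 3** — `<polygon>` regular polygon, stroke `#000000` → score (S600, F1709). Machine vertices: (47.882,34.759) → (45.118,42.521) → (51.646,47.548) → (58.445,42.893) → (56.118,34.989) → (47.882,34.759). Closed: final G1 returns to the first vertex.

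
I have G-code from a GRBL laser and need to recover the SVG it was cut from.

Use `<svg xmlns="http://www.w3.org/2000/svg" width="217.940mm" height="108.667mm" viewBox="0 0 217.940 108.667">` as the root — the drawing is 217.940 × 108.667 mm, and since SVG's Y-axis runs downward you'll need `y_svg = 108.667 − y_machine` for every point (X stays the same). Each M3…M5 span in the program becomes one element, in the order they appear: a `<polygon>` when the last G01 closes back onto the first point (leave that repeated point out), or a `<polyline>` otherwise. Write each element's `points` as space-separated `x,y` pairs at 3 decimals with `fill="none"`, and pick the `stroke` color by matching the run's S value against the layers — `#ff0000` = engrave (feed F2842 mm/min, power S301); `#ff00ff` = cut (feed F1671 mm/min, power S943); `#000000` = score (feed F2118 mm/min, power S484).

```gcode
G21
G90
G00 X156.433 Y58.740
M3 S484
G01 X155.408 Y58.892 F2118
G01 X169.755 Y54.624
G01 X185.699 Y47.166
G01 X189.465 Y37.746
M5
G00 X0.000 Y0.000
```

y_svg = 108.667 − y_m. Every run uses S484, so all elements get stroke `#000000` (score).

[1] open run; points: 156.433,49.927 155.408,49.775 169.755,54.043 185.699,61.501 189.465,70.921

<svg xmlns="http://www.w3.org/2000/svg" width="217.940mm" height="108.667mm" viewBox="0 0 217.940 108.667">
  <polyline points="156.433,49.927 155.408,49.775 169.755,54.043 185.699,61.501 189.465,70.921" fill="none" stroke="#000000"/>
</svg>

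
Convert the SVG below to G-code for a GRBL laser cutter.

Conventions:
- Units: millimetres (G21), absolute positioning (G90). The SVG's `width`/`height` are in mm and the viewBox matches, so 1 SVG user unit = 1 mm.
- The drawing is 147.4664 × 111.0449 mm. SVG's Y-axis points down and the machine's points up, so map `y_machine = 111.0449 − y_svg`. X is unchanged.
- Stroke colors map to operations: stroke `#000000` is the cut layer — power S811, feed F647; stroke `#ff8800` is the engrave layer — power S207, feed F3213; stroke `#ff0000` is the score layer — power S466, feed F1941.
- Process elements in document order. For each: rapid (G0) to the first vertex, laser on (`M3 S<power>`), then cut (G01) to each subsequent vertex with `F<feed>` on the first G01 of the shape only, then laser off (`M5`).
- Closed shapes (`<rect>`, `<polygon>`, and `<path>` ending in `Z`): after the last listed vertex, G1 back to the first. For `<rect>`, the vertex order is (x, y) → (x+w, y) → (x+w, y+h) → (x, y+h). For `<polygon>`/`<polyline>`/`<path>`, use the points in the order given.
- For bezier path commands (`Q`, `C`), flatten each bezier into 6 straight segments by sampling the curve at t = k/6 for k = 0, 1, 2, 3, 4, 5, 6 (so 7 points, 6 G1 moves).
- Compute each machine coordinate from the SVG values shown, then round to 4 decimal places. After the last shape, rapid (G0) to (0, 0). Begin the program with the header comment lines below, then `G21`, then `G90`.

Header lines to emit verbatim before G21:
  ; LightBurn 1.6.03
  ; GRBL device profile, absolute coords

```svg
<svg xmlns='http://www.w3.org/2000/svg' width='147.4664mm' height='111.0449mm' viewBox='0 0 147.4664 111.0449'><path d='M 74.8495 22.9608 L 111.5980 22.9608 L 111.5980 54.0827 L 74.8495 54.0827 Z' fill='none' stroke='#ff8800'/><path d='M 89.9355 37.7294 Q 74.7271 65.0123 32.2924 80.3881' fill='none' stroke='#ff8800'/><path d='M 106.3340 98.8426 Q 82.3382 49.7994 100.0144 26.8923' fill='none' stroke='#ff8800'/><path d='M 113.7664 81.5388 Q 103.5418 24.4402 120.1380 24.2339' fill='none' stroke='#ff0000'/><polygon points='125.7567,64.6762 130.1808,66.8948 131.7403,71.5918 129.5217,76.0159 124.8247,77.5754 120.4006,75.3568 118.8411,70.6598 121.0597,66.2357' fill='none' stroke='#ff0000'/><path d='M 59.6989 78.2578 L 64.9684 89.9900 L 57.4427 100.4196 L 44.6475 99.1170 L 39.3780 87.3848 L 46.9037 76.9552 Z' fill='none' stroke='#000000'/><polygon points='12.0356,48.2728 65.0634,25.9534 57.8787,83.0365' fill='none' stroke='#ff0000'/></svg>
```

Since the viewBox matches the mm dimensions, user units are millimetres directly. The only transform is the Y-flip y_m = 111.0449 − y_svg.

Shape 1 is a rectangle drawn with `<path>`. Its stroke #ff8800 means engrave at S207, F3213. After flipping Y the toolpath is (74.8495,88.0841) → (111.5980,88.0841) → (111.5980,56.9622) → (74.8495,56.9622) → (74.8495,88.0841), returning to the start.

Shape 2 is a quadratic bezier drawn with `<path>`. Its stroke #ff8800 means engrave at S207, F3213. After flipping Y the toolpath is (89.9355,73.3155) → (84.1097,64.5520) → (76.7714,56.4499) → (67.9205,49.0094) → (57.5571,42.2303) → (45.6810,36.1128) → (32.2924,30.6568).

Shape 3 is a quadratic bezier drawn with `<path>`. Its stroke #ff8800 means engrave at S207, F3213. After flipping Y the toolpath is (106.3340,12.2023) → (99.4930,27.8240) → (94.9670,41.9938) → (92.7562,54.7115) → (92.8605,65.9772) → (95.2799,75.7909) → (100.0144,84.1526).

Shape 4 is a quadratic bezier drawn with `<path>`. Its stroke #ff0000 means score at S466, F1941. After flipping Y the toolpath is (113.7664,29.5061) → (111.1032,46.9586) → (109.9301,61.2505) → (110.2470,72.3816) → (112.0540,80.3521) → (115.3510,85.1619) → (120.1380,86.8110).

Shape 5 is a regular polygon drawn with `<polygon>`. Its stroke #ff0000 means score at S466, F1941. After flipping Y the toolpath is (125.7567,46.3687) → (130.1808,44.1501) → (131.7403,39.4531) → (129.5217,35.0290) → (124.8247,33.4695) → (120.4006,35.6881) → (118.8411,40.3851) → (121.0597,44.8092) → (125.7567,46.3687), returning to the start.

Shape 6 is a regular polygon drawn with `<path>`. Its stroke #000000 means cut at S811, F647. After flipping Y the toolpath is (59.6989,32.7871) → (64.9684,21.0549) → (57.4427,10.6253) → (44.6475,11.9279) → (39.3780,23.6601) → (46.9037,34.0897) → (59.6989,32.7871), returning to the start.

Shape 7 is a regular polygon drawn with `<polygon>`. Its stroke #ff0000 means score at S466, F1941. After flipping Y the toolpath is (12.0356,62.7721) → (65.0634,85.0915) → (57.8787,28.0084) → (12.0356,62.7721), returning to the start.

; LightBurn 1.6.03
; GRBL device profile, absolute coords
G21
G90
G0 X74.8495 Y88.0841
M3 S207
G01 X111.5980 Y88.0841 F3213
G01 X111.5980 Y56.9622
G01 X74.8495 Y56.9622
G01 X74.8495 Y88.0841
M5
G0 X89.9355 Y73.3155
M3 S207
G01 X84.1097 Y64.5520 F3213
G01 X76.7714 Y56.4499
G01 X67.9205 Y49.0094
G01 X57.5571 Y42.2303
G01 X45.6810 Y36.1128
G01 X32.2924 Y30.6568
M5
G0 X106.3340 Y12.2023
M3 S207
G01 X99.4930 Y27.8240 F3213
G01 X94.9670 Y41.9938
G01 X92.7562 Y54.7115
G01 X92.8605 Y65.9772
G01 X95.2799 Y75.7909
G01 X100.0144 Y84.1526
M5
G0 X113.7664 Y29.5061
M3 S466
G01 X111.1032 Y46.9586 F1941
G01 X109.9301 Y61.2505
G01 X110.2470 Y72.3816
G01 X112.0540 Y80.3521
G01 X115.3510 Y85.1619
G01 X120.1380 Y86.8110
M5
G0 X125.7567 Y46.3687
M3 S466
G01 X130.1808 Y44.1501 F1941
G01 X131.7403 Y39.4531
G01 X129.5217 Y35.0290
G01 X124.8247 Y33.4695
G01 X120.4006 Y35.6881
G01 X118.8411 Y40.3851
G01 X121.0597 Y44.8092
G01 X125.7567 Y46.3687
M5
G0 X59.6989 Y32.7871
M3 S811
G01 X64.9684 Y21.0549 F647
G01 X57.4427 Y10.6253
G01 X44.6475 Y11.9279
G01 X39.3780 Y23.6601
G01 X46.9037 Y34.0897
G01 X59.6989 Y32.7871
M5
G0 X12.0356 Y62.7721
M3 S466
G01 X65.0634 Y85.0915 F1941
G01 X57.8787 Y28.0084
G01 X12.0356 Y62.7721
M5
G0 X0.0000 Y0.0000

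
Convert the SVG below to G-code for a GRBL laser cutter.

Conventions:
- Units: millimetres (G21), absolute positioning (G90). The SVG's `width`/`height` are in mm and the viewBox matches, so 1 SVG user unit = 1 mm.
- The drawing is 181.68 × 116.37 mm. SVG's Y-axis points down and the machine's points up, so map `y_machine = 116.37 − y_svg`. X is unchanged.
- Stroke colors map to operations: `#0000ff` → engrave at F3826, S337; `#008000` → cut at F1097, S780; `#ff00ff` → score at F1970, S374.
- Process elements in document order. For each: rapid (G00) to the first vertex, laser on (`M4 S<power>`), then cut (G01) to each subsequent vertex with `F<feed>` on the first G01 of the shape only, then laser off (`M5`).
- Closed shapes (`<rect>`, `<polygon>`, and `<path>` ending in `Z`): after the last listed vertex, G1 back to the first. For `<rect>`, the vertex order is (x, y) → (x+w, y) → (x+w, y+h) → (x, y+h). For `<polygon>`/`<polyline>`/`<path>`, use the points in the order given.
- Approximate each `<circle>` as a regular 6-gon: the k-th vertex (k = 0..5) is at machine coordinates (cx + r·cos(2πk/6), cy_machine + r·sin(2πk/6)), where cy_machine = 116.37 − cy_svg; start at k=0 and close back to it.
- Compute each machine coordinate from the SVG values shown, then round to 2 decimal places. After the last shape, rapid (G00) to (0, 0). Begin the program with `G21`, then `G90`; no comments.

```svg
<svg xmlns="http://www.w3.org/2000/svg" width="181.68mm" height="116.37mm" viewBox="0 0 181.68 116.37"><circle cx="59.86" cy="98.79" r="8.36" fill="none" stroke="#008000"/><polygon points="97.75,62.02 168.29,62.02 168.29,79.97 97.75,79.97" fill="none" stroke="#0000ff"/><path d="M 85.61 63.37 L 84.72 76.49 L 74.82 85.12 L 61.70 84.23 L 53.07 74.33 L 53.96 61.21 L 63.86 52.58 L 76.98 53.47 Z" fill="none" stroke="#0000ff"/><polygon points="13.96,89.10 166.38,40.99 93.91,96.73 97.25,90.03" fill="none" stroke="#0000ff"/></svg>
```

G21
G90
G00 X68.22 Y17.58
M4 S780
G01 X64.04 Y24.82 F1097
G01 X55.68 Y24.82
G01 X51.50 Y17.58
G01 X55.68 Y10.34
G01 X64.04 Y10.34
G01 X68.22 Y17.58
M5
G00 X97.75 Y54.35
M4 S337
G01 X168.29 Y54.35 F3826
G01 X168.29 Y36.40
G01 X97.75 Y36.40
G01 X97.75 Y54.35
M5
G00 X85.61 Y53.00
M4 S337
G01 X84.72 Y39.88 F3826
G01 X74.82 Y31.25
G01 X61.70 Y32.14
G01 X53.07 Y42.04
G01 X53.96 Y55.16
G01 X63.86 Y63.79
G01 X76.98 Y62.90
G01 X85.61 Y53.00
M5
G00 X13.96 Y27.27
M4 S337
G01 X166.38 Y75.38 F3826
G01 X93.91 Y19.64
G01 X97.25 Y26.34
G01 X13.96 Y27.27
M5
G00 X0.00 Y0.00

1 u = 1 mm; y_m = 116.37 − y.

[1] `<circle>` circle, #008000→cut S780 F1097: (68.22,17.58) → (64.04,24.82) → (55.68,24.82) → (51.50,17.58) → (55.68,10.34) → (64.04,10.34) → (68.22,17.58) (closed)

[2] `<polygon>` rectangle, #0000ff→engrave S337 F3826: (97.75,54.35) → (168.29,54.35) → (168.29,36.40) → (97.75,36.40) → (97.75,54.35) (closed)

[3] `<path>` regular polygon, #0000ff→engrave S337 F3826: (85.61,53.00) → (84.72,39.88) → (74.82,31.25) → (61.70,32.14) → (53.07,42.04) → (53.96,55.16) → (63.86,63.79) → (76.98,62.90) → (85.61,53.00) (closed)

[4] `<polygon>` closed polygon, #0000ff→engrave S337 F3826: (13.96,27.27) → (166.38,75.38) → (93.91,19.64) → (97.25,26.34) → (13.96,27.27) (closed)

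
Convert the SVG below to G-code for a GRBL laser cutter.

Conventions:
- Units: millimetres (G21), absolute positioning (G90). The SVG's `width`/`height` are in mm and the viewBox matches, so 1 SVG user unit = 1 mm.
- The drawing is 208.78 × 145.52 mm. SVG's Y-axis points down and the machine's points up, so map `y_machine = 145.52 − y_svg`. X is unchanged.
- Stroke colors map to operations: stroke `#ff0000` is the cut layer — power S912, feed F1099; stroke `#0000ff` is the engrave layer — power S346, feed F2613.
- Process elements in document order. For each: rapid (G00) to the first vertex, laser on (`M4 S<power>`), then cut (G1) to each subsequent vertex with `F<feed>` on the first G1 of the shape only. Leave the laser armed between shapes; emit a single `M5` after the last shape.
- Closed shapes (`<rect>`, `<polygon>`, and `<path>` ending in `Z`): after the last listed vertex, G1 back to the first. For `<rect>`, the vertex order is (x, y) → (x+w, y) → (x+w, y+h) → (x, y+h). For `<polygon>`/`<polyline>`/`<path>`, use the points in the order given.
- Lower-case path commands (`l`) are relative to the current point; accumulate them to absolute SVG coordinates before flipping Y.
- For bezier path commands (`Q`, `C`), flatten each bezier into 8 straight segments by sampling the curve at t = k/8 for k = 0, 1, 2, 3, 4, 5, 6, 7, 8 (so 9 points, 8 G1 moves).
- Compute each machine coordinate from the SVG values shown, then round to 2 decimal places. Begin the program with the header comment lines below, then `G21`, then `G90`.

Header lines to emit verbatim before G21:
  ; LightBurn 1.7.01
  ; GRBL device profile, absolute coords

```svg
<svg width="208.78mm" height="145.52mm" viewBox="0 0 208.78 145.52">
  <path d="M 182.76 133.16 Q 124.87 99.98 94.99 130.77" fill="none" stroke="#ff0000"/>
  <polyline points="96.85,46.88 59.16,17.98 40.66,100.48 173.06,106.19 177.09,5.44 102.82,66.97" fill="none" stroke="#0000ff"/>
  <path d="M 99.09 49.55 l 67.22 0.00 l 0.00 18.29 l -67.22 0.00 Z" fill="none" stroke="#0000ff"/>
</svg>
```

1 u = 1 mm; y_m = 145.52 − y.

[1] `<path>` quadratic bezier, #ff0000→cut S912 F1099: (182.76,12.36) → (168.73,19.66) → (155.57,24.95) → (143.28,28.25) → (131.87,29.55) → (121.34,28.85) → (111.68,26.15) → (102.90,21.45) → (94.99,14.75)

[2] `<polyline>` open polyline, #0000ff→engrave S346 F2613: (96.85,98.64) → (59.16,127.54) → (40.66,45.04) → (173.06,39.33) → (177.09,140.08) → (102.82,78.55)

[3] `<path>` rectangle, #0000ff→engrave S346 F2613: (99.09,95.97) → (166.31,95.97) → (166.31,77.68) → (99.09,77.68) → (99.09,95.97) (closed)

; LightBurn 1.7.01
; GRBL device profile, absolute coords
G21
G90
G00 X182.76 Y12.36
M4 S912
G1 X168.73 Y19.66 F1099
G1 X155.57 Y24.95
G1 X143.28 Y28.25
G1 X131.87 Y29.55
G1 X121.34 Y28.85
G1 X111.68 Y26.15
G1 X102.90 Y21.45
G1 X94.99 Y14.75
G00 X96.85 Y98.64
M4 S346
G1 X59.16 Y127.54 F2613
G1 X40.66 Y45.04
G1 X173.06 Y39.33
G1 X177.09 Y140.08
G1 X102.82 Y78.55
G00 X99.09 Y95.97
M4 S346
G1 X166.31 Y95.97 F2613
G1 X166.31 Y77.68
G1 X99.09 Y77.68
G1 X99.09 Y95.97
M5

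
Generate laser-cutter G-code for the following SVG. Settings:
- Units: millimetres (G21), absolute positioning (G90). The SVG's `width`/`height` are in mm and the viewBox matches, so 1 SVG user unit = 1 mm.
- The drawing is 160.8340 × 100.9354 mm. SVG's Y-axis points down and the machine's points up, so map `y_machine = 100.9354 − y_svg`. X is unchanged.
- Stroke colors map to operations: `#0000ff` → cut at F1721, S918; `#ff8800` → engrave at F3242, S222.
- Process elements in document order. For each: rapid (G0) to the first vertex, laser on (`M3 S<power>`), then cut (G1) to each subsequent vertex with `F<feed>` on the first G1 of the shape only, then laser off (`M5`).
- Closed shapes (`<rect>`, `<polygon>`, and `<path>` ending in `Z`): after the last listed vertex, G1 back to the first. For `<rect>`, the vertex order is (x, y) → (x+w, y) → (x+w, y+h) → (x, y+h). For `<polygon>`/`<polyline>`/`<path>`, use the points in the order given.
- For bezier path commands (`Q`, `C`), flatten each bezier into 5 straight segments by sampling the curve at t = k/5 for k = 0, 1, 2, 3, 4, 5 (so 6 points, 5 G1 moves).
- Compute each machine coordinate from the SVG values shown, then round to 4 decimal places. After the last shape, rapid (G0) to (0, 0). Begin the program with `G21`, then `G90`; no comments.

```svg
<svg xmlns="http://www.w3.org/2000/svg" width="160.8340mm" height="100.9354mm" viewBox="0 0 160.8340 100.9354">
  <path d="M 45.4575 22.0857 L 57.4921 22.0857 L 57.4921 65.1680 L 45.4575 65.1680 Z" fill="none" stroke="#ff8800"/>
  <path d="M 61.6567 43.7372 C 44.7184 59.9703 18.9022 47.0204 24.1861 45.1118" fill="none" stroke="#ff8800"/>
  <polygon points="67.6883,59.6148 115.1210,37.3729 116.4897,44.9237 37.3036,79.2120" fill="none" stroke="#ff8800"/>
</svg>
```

G21
G90
G0 X45.4575 Y78.8497
M3 S222
G1 X57.4921 Y78.8497 F3242
G1 X57.4921 Y35.7674
G1 X45.4575 Y35.7674
G1 X45.4575 Y78.8497
M5
G0 X61.6567 Y57.1982
M3 S222
G1 X50.7482 Y50.6385 F3242
G1 X39.6279 Y49.1520
G1 X30.2149 Y50.8078
G1 X24.4279 Y53.6753
G1 X24.1861 Y55.8236
M5
G0 X67.6883 Y41.3206
M3 S222
G1 X115.1210 Y63.5625 F3242
G1 X116.4897 Y56.0117
G1 X37.3036 Y21.7234
G1 X67.6883 Y41.3206
M5
G0 X0.0000 Y0.0000

1 u = 1 mm; y_m = 100.9354 − y.

[1] `<path>` rectangle, #ff8800→engrave S222 F3242: (45.4575,78.8497) → (57.4921,78.8497) → (57.4921,35.7674) → (45.4575,35.7674) → (45.4575,78.8497) (closed)

[2] `<path>` cubic bezier, #ff8800→engrave S222 F3242: (61.6567,57.1982) → (50.7482,50.6385) → (39.6279,49.1520) → (30.2149,50.8078) → (24.4279,53.6753) → (24.1861,55.8236)

[3] `<polygon>` closed polygon, #ff8800→engrave S222 F3242: (67.6883,41.3206) → (115.1210,63.5625) → (116.4897,56.0117) → (37.3036,21.7234) → (67.6883,41.3206) (closed)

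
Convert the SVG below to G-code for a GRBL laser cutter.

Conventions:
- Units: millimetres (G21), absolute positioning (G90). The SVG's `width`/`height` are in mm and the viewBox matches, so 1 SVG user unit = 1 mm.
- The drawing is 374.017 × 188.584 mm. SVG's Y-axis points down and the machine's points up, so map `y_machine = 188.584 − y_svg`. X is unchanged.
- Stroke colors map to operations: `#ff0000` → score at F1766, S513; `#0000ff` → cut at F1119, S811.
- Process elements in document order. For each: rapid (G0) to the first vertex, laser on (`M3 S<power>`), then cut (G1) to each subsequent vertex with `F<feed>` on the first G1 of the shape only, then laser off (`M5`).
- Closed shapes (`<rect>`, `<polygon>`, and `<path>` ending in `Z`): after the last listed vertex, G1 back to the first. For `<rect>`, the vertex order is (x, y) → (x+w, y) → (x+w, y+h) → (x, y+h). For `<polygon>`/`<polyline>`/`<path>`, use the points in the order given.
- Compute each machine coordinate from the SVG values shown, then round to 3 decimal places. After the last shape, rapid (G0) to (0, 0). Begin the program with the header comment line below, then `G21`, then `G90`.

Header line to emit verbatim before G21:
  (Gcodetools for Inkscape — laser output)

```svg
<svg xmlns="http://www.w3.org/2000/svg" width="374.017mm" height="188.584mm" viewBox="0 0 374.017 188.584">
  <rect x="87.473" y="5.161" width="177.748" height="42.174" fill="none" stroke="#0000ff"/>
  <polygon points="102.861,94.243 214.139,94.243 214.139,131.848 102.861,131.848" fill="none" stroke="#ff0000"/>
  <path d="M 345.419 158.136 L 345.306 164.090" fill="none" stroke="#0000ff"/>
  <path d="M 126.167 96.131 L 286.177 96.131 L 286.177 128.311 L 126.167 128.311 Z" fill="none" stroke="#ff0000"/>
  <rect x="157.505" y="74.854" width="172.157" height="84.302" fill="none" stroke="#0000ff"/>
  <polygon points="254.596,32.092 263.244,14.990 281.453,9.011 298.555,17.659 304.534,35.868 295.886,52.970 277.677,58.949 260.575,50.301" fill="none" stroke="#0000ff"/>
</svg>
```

1 u = 1 mm; y_m = 188.584 − y.

[1] `<rect>` rectangle, #0000ff→cut S811 F1119: (87.473,183.423) → (265.221,183.423) → (265.221,141.249) → (87.473,141.249) → (87.473,183.423) (closed)

[2] `<polygon>` rectangle, #ff0000→score S513 F1766: (102.861,94.341) → (214.139,94.341) → (214.139,56.736) → (102.861,56.736) → (102.861,94.341) (closed)

[3] `<path>` line segment, #0000ff→cut S811 F1119: (345.419,30.448) → (345.306,24.494)

[4] `<path>` rectangle, #ff0000→score S513 F1766: (126.167,92.453) → (286.177,92.453) → (286.177,60.273) → (126.167,60.273) → (126.167,92.453) (closed)

[5] `<rect>` rectangle, #0000ff→cut S811 F1119: (157.505,113.730) → (329.662,113.730) → (329.662,29.428) → (157.505,29.428) → (157.505,113.730) (closed)

[6] `<polygon>` regular polygon, #0000ff→cut S811 F1119: (254.596,156.492) → (263.244,173.594) → (281.453,179.573) → (298.555,170.925) → (304.534,152.716) → (295.886,135.614) → (277.677,129.635) → (260.575,138.283) → (254.596,156.492) (closed)

(Gcodetools for Inkscape — laser output)
G21
G90
G0 X87.473 Y183.423
M3 S811
G1 X265.221 Y183.423 F1119
G1 X265.221 Y141.249
G1 X87.473 Y141.249
G1 X87.473 Y183.423
M5
G0 X102.861 Y94.341
M3 S513
G1 X214.139 Y94.341 F1766
G1 X214.139 Y56.736
G1 X102.861 Y56.736
G1 X102.861 Y94.341
M5
G0 X345.419 Y30.448
M3 S811
G1 X345.306 Y24.494 F1119
M5
G0 X126.167 Y92.453
M3 S513
G1 X286.177 Y92.453 F1766
G1 X286.177 Y60.273
G1 X126.167 Y60.273
G1 X126.167 Y92.453
M5
G0 X157.505 Y113.730
M3 S811
G1 X329.662 Y113.730 F1119
G1 X329.662 Y29.428
G1 X157.505 Y29.428
G1 X157.505 Y113.730
M5
G0 X254.596 Y156.492
M3 S811
G1 X263.244 Y173.594 F1119
G1 X281.453 Y179.573
G1 X298.555 Y170.925
G1 X304.534 Y152.716
G1 X295.886 Y135.614
G1 X277.677 Y129.635
G1 X260.575 Y138.283
G1 X254.596 Y156.492
M5
G0 X0.000 Y0.000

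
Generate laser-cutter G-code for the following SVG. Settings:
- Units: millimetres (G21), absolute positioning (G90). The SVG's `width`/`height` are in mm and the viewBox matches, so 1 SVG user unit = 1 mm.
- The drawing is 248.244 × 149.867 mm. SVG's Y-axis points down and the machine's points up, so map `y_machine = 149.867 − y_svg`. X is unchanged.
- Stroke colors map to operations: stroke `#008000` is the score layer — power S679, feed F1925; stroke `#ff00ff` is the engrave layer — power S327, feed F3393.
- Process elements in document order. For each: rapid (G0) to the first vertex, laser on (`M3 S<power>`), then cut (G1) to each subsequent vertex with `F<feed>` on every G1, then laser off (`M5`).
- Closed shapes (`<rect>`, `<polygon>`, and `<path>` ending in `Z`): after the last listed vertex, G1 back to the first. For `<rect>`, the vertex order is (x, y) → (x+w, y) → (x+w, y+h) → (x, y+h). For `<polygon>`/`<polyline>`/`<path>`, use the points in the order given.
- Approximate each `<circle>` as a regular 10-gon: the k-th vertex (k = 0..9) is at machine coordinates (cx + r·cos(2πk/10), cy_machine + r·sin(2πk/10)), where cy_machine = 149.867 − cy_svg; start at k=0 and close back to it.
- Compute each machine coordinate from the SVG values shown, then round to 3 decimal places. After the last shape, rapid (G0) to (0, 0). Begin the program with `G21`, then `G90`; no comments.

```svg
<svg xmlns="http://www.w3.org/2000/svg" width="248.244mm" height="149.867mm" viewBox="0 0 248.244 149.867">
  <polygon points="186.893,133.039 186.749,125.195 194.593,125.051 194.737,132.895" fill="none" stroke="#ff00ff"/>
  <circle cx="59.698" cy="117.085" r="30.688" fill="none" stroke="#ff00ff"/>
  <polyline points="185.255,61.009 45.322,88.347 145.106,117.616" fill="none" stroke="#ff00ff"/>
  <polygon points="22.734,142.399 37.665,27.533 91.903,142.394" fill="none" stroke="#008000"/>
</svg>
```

G21
G90
G0 X186.893 Y16.828
M3 S327
G1 X186.749 Y24.672 F3393
G1 X194.593 Y24.816 F3393
G1 X194.737 Y16.972 F3393
G1 X186.893 Y16.828 F3393
M5
G0 X90.386 Y32.782
M3 S327
G1 X84.525 Y50.820 F3393
G1 X69.181 Y61.968 F3393
G1 X50.215 Y61.968 F3393
G1 X34.871 Y50.820 F3393
G1 X29.010 Y32.782 F3393
G1 X34.871 Y14.744 F3393
G1 X50.215 Y3.596 F3393
G1 X69.181 Y3.596 F3393
G1 X84.525 Y14.744 F3393
G1 X90.386 Y32.782 F3393
M5
G0 X185.255 Y88.858
M3 S327
G1 X45.322 Y61.520 F3393
G1 X145.106 Y32.251 F3393
M5
G0 X22.734 Y7.468
M3 S679
G1 X37.665 Y122.334 F1925
G1 X91.903 Y7.473 F1925
G1 X22.734 Y7.468 F1925
M5
G0 X0.000 Y0.000

Since the viewBox matches the mm dimensions, user units are millimetres directly. The only transform is the Y-flip y_m = 149.867 − y_svg.

Shape 1 is a regular polygon drawn with `<polygon>`. Its stroke #ff00ff means engrave at S327, F3393. After flipping Y the toolpath is (186.893,16.828) → (186.749,24.672) → (194.593,24.816) → (194.737,16.972) → (186.893,16.828), returning to the start.

Shape 2 is a circle drawn with `<circle>`. Its stroke #ff00ff means engrave at S327, F3393. After flipping Y the toolpath is (90.386,32.782) → (84.525,50.820) → (69.181,61.968) → (50.215,61.968) → (34.871,50.820) → (29.010,32.782) → (34.871,14.744) → (50.215,3.596) → (69.181,3.596) → (84.525,14.744) → (90.386,32.782), returning to the start.

Shape 3 is a open polyline drawn with `<polyline>`. Its stroke #ff00ff means engrave at S327, F3393. After flipping Y the toolpath is (185.255,88.858) → (45.322,61.520) → (145.106,32.251).

Shape 4 is a closed polygon drawn with `<polygon>`. Its stroke #008000 means score at S679, F1925. After flipping Y the toolpath is (22.734,7.468) → (37.665,122.334) → (91.903,7.473) → (22.734,7.468), returning to the start.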